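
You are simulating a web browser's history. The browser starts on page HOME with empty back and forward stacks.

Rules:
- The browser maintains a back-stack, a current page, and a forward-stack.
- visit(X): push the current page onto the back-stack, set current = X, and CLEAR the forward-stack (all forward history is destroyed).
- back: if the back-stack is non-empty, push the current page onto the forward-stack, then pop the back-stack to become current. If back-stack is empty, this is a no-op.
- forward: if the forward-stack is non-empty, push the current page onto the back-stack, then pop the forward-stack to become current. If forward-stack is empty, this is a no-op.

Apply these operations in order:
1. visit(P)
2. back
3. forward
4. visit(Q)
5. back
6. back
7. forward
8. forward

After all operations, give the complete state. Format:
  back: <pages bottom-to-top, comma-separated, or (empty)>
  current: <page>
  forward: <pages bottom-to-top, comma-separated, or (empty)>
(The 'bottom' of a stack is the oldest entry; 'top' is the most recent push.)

After 1 (visit(P)): cur=P back=1 fwd=0
After 2 (back): cur=HOME back=0 fwd=1
After 3 (forward): cur=P back=1 fwd=0
After 4 (visit(Q)): cur=Q back=2 fwd=0
After 5 (back): cur=P back=1 fwd=1
After 6 (back): cur=HOME back=0 fwd=2
After 7 (forward): cur=P back=1 fwd=1
After 8 (forward): cur=Q back=2 fwd=0

Answer: back: HOME,P
current: Q
forward: (empty)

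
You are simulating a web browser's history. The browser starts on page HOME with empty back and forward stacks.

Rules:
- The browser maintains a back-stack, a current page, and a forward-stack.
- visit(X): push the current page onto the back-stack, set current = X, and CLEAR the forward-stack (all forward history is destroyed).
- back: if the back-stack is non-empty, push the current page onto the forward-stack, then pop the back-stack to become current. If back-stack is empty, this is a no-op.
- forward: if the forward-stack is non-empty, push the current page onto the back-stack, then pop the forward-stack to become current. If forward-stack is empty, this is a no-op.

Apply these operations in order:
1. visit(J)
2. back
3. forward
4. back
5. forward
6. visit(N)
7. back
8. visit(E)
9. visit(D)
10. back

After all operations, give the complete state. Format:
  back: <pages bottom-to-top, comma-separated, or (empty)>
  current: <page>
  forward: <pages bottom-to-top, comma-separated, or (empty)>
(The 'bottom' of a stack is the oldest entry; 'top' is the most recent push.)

After 1 (visit(J)): cur=J back=1 fwd=0
After 2 (back): cur=HOME back=0 fwd=1
After 3 (forward): cur=J back=1 fwd=0
After 4 (back): cur=HOME back=0 fwd=1
After 5 (forward): cur=J back=1 fwd=0
After 6 (visit(N)): cur=N back=2 fwd=0
After 7 (back): cur=J back=1 fwd=1
After 8 (visit(E)): cur=E back=2 fwd=0
After 9 (visit(D)): cur=D back=3 fwd=0
After 10 (back): cur=E back=2 fwd=1

Answer: back: HOME,J
current: E
forward: D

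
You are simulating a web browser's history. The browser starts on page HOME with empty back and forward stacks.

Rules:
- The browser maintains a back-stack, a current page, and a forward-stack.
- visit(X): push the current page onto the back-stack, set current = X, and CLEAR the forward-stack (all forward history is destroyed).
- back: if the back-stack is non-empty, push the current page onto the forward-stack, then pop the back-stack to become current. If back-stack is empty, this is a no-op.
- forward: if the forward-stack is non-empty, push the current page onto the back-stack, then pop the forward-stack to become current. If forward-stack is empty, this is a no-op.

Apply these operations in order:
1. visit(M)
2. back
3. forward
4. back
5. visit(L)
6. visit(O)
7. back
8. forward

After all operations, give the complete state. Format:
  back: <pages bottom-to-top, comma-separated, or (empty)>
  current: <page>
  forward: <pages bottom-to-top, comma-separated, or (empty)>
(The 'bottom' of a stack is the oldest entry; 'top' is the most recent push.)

Answer: back: HOME,L
current: O
forward: (empty)

Derivation:
After 1 (visit(M)): cur=M back=1 fwd=0
After 2 (back): cur=HOME back=0 fwd=1
After 3 (forward): cur=M back=1 fwd=0
After 4 (back): cur=HOME back=0 fwd=1
After 5 (visit(L)): cur=L back=1 fwd=0
After 6 (visit(O)): cur=O back=2 fwd=0
After 7 (back): cur=L back=1 fwd=1
After 8 (forward): cur=O back=2 fwd=0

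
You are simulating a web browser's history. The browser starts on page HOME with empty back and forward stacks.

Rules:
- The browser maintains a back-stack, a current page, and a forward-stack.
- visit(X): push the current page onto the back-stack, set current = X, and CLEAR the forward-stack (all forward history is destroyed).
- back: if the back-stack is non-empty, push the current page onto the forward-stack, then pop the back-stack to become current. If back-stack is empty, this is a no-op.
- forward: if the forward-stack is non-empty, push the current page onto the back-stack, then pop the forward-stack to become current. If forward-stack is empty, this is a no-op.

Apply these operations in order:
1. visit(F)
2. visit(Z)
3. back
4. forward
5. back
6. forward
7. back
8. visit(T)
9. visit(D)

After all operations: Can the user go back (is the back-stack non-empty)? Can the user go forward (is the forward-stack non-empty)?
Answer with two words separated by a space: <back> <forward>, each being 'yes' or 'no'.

After 1 (visit(F)): cur=F back=1 fwd=0
After 2 (visit(Z)): cur=Z back=2 fwd=0
After 3 (back): cur=F back=1 fwd=1
After 4 (forward): cur=Z back=2 fwd=0
After 5 (back): cur=F back=1 fwd=1
After 6 (forward): cur=Z back=2 fwd=0
After 7 (back): cur=F back=1 fwd=1
After 8 (visit(T)): cur=T back=2 fwd=0
After 9 (visit(D)): cur=D back=3 fwd=0

Answer: yes no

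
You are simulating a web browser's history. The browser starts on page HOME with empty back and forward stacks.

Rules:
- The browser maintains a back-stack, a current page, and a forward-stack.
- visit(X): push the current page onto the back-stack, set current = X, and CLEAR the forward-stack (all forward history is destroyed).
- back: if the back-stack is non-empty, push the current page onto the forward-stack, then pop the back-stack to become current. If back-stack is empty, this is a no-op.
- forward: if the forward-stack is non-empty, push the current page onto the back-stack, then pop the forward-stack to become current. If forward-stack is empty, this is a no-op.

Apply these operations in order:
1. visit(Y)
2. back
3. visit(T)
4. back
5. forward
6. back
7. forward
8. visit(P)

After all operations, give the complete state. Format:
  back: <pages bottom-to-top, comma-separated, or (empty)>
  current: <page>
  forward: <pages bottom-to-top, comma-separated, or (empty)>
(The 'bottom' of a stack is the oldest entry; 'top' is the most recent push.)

Answer: back: HOME,T
current: P
forward: (empty)

Derivation:
After 1 (visit(Y)): cur=Y back=1 fwd=0
After 2 (back): cur=HOME back=0 fwd=1
After 3 (visit(T)): cur=T back=1 fwd=0
After 4 (back): cur=HOME back=0 fwd=1
After 5 (forward): cur=T back=1 fwd=0
After 6 (back): cur=HOME back=0 fwd=1
After 7 (forward): cur=T back=1 fwd=0
After 8 (visit(P)): cur=P back=2 fwd=0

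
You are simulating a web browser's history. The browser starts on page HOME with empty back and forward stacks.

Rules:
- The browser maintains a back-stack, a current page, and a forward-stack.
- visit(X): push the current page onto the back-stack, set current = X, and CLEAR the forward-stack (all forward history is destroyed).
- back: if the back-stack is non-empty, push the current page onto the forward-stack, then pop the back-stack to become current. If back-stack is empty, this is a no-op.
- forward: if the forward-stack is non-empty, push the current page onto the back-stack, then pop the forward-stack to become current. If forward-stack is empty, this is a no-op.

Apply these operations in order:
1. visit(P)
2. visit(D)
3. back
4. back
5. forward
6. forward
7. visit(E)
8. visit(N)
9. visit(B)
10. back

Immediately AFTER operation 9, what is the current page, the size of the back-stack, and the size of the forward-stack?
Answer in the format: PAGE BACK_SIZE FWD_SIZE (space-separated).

After 1 (visit(P)): cur=P back=1 fwd=0
After 2 (visit(D)): cur=D back=2 fwd=0
After 3 (back): cur=P back=1 fwd=1
After 4 (back): cur=HOME back=0 fwd=2
After 5 (forward): cur=P back=1 fwd=1
After 6 (forward): cur=D back=2 fwd=0
After 7 (visit(E)): cur=E back=3 fwd=0
After 8 (visit(N)): cur=N back=4 fwd=0
After 9 (visit(B)): cur=B back=5 fwd=0

B 5 0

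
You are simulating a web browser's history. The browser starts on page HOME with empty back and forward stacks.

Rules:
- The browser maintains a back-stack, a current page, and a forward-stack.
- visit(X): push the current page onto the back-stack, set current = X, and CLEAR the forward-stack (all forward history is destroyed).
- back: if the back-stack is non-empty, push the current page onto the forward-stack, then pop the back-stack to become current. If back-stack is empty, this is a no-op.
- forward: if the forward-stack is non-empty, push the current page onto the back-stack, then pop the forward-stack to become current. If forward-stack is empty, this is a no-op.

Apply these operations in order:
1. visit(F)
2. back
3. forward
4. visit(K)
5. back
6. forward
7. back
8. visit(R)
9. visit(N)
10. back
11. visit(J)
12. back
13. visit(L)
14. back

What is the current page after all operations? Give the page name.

Answer: R

Derivation:
After 1 (visit(F)): cur=F back=1 fwd=0
After 2 (back): cur=HOME back=0 fwd=1
After 3 (forward): cur=F back=1 fwd=0
After 4 (visit(K)): cur=K back=2 fwd=0
After 5 (back): cur=F back=1 fwd=1
After 6 (forward): cur=K back=2 fwd=0
After 7 (back): cur=F back=1 fwd=1
After 8 (visit(R)): cur=R back=2 fwd=0
After 9 (visit(N)): cur=N back=3 fwd=0
After 10 (back): cur=R back=2 fwd=1
After 11 (visit(J)): cur=J back=3 fwd=0
After 12 (back): cur=R back=2 fwd=1
After 13 (visit(L)): cur=L back=3 fwd=0
After 14 (back): cur=R back=2 fwd=1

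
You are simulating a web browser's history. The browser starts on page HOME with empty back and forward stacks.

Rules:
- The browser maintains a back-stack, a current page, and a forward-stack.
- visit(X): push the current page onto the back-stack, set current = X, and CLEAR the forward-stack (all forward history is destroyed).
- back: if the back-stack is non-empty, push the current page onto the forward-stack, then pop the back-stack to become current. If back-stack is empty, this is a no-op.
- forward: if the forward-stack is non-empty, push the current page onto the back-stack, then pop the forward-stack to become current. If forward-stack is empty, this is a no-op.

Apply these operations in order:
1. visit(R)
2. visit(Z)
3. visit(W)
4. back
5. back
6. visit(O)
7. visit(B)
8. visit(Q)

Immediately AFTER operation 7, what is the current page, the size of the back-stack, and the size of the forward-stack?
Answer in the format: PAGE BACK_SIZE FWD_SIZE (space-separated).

After 1 (visit(R)): cur=R back=1 fwd=0
After 2 (visit(Z)): cur=Z back=2 fwd=0
After 3 (visit(W)): cur=W back=3 fwd=0
After 4 (back): cur=Z back=2 fwd=1
After 5 (back): cur=R back=1 fwd=2
After 6 (visit(O)): cur=O back=2 fwd=0
After 7 (visit(B)): cur=B back=3 fwd=0

B 3 0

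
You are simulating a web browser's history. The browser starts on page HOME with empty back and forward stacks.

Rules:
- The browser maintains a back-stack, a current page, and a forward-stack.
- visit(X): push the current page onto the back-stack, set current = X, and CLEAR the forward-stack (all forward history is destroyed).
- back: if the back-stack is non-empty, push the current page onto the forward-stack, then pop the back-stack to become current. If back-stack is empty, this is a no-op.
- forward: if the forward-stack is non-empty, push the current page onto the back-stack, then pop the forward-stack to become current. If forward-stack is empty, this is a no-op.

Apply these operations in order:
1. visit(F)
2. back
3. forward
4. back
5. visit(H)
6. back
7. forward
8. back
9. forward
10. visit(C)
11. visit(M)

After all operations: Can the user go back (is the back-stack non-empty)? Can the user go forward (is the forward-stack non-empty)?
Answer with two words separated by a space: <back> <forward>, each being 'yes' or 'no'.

Answer: yes no

Derivation:
After 1 (visit(F)): cur=F back=1 fwd=0
After 2 (back): cur=HOME back=0 fwd=1
After 3 (forward): cur=F back=1 fwd=0
After 4 (back): cur=HOME back=0 fwd=1
After 5 (visit(H)): cur=H back=1 fwd=0
After 6 (back): cur=HOME back=0 fwd=1
After 7 (forward): cur=H back=1 fwd=0
After 8 (back): cur=HOME back=0 fwd=1
After 9 (forward): cur=H back=1 fwd=0
After 10 (visit(C)): cur=C back=2 fwd=0
After 11 (visit(M)): cur=M back=3 fwd=0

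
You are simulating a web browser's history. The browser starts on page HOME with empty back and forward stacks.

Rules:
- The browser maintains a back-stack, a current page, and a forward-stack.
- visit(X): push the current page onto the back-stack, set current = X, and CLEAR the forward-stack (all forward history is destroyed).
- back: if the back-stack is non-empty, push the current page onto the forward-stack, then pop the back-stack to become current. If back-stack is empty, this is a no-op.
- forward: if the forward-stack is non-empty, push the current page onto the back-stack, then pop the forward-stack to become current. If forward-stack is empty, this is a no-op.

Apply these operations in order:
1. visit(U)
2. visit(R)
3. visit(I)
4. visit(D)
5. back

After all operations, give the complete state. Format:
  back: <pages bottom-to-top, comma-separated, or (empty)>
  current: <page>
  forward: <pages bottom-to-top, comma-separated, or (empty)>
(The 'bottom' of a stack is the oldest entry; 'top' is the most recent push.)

Answer: back: HOME,U,R
current: I
forward: D

Derivation:
After 1 (visit(U)): cur=U back=1 fwd=0
After 2 (visit(R)): cur=R back=2 fwd=0
After 3 (visit(I)): cur=I back=3 fwd=0
After 4 (visit(D)): cur=D back=4 fwd=0
After 5 (back): cur=I back=3 fwd=1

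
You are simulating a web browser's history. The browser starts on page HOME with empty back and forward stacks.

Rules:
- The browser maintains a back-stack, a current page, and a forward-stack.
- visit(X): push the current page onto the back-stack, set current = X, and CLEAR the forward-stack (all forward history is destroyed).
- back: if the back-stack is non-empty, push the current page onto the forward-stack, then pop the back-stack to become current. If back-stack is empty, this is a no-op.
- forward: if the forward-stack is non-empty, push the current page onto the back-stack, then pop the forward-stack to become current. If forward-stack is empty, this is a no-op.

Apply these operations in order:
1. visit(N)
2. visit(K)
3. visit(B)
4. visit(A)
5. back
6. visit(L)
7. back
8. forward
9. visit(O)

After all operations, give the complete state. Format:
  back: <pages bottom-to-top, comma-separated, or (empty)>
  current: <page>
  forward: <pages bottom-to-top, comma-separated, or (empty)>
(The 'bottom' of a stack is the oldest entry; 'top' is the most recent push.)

After 1 (visit(N)): cur=N back=1 fwd=0
After 2 (visit(K)): cur=K back=2 fwd=0
After 3 (visit(B)): cur=B back=3 fwd=0
After 4 (visit(A)): cur=A back=4 fwd=0
After 5 (back): cur=B back=3 fwd=1
After 6 (visit(L)): cur=L back=4 fwd=0
After 7 (back): cur=B back=3 fwd=1
After 8 (forward): cur=L back=4 fwd=0
After 9 (visit(O)): cur=O back=5 fwd=0

Answer: back: HOME,N,K,B,L
current: O
forward: (empty)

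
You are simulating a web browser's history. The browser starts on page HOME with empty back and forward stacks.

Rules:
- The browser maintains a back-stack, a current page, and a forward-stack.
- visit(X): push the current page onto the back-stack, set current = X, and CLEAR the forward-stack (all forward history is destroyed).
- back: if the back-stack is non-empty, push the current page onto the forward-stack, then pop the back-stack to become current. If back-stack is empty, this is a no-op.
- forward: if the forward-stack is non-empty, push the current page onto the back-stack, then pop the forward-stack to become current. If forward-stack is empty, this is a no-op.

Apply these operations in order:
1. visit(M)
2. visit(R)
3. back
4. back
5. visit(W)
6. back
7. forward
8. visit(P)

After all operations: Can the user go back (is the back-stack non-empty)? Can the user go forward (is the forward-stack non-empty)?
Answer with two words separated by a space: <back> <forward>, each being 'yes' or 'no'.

Answer: yes no

Derivation:
After 1 (visit(M)): cur=M back=1 fwd=0
After 2 (visit(R)): cur=R back=2 fwd=0
After 3 (back): cur=M back=1 fwd=1
After 4 (back): cur=HOME back=0 fwd=2
After 5 (visit(W)): cur=W back=1 fwd=0
After 6 (back): cur=HOME back=0 fwd=1
After 7 (forward): cur=W back=1 fwd=0
After 8 (visit(P)): cur=P back=2 fwd=0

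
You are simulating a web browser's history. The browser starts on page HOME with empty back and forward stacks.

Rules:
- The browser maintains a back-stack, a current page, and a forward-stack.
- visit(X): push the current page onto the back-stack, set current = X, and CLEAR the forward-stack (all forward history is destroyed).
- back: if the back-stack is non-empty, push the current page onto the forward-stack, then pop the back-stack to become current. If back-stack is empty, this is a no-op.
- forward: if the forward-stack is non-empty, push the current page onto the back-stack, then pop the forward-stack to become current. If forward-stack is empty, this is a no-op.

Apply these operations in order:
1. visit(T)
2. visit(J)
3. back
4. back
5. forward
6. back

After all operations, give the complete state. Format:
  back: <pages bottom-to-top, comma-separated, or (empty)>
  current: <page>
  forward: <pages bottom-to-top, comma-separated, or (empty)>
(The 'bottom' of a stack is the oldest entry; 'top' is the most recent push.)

Answer: back: (empty)
current: HOME
forward: J,T

Derivation:
After 1 (visit(T)): cur=T back=1 fwd=0
After 2 (visit(J)): cur=J back=2 fwd=0
After 3 (back): cur=T back=1 fwd=1
After 4 (back): cur=HOME back=0 fwd=2
After 5 (forward): cur=T back=1 fwd=1
After 6 (back): cur=HOME back=0 fwd=2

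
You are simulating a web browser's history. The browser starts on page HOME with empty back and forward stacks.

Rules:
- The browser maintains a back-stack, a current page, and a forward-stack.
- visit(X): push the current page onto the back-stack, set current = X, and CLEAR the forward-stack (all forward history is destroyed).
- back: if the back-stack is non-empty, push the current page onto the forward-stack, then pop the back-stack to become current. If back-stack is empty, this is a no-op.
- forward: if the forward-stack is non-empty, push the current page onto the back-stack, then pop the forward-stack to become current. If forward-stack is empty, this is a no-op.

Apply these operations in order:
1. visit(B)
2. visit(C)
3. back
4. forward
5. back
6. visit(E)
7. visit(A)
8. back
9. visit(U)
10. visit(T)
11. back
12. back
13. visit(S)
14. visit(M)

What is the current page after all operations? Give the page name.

Answer: M

Derivation:
After 1 (visit(B)): cur=B back=1 fwd=0
After 2 (visit(C)): cur=C back=2 fwd=0
After 3 (back): cur=B back=1 fwd=1
After 4 (forward): cur=C back=2 fwd=0
After 5 (back): cur=B back=1 fwd=1
After 6 (visit(E)): cur=E back=2 fwd=0
After 7 (visit(A)): cur=A back=3 fwd=0
After 8 (back): cur=E back=2 fwd=1
After 9 (visit(U)): cur=U back=3 fwd=0
After 10 (visit(T)): cur=T back=4 fwd=0
After 11 (back): cur=U back=3 fwd=1
After 12 (back): cur=E back=2 fwd=2
After 13 (visit(S)): cur=S back=3 fwd=0
After 14 (visit(M)): cur=M back=4 fwd=0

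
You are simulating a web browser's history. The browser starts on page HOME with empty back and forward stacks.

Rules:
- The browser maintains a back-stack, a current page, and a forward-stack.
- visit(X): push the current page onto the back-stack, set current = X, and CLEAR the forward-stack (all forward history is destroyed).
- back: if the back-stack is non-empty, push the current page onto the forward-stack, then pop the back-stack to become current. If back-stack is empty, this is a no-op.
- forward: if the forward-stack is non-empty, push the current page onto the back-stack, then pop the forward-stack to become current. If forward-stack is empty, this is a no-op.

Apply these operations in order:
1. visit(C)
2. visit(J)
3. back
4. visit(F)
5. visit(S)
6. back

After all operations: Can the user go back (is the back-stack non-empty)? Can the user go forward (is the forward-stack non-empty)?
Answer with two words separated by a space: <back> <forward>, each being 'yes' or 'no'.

After 1 (visit(C)): cur=C back=1 fwd=0
After 2 (visit(J)): cur=J back=2 fwd=0
After 3 (back): cur=C back=1 fwd=1
After 4 (visit(F)): cur=F back=2 fwd=0
After 5 (visit(S)): cur=S back=3 fwd=0
After 6 (back): cur=F back=2 fwd=1

Answer: yes yes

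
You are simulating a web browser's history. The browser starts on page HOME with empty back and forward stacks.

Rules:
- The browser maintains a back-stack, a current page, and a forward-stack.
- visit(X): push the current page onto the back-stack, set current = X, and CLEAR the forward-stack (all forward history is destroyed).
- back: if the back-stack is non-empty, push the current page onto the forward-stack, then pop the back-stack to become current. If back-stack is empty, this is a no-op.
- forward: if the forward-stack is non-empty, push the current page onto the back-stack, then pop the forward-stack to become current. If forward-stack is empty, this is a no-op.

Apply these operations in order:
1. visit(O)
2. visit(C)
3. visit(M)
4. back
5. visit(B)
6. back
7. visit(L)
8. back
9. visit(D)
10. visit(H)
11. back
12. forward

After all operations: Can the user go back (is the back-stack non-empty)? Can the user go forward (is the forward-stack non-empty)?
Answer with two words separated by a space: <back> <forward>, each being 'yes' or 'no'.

Answer: yes no

Derivation:
After 1 (visit(O)): cur=O back=1 fwd=0
After 2 (visit(C)): cur=C back=2 fwd=0
After 3 (visit(M)): cur=M back=3 fwd=0
After 4 (back): cur=C back=2 fwd=1
After 5 (visit(B)): cur=B back=3 fwd=0
After 6 (back): cur=C back=2 fwd=1
After 7 (visit(L)): cur=L back=3 fwd=0
After 8 (back): cur=C back=2 fwd=1
After 9 (visit(D)): cur=D back=3 fwd=0
After 10 (visit(H)): cur=H back=4 fwd=0
After 11 (back): cur=D back=3 fwd=1
After 12 (forward): cur=H back=4 fwd=0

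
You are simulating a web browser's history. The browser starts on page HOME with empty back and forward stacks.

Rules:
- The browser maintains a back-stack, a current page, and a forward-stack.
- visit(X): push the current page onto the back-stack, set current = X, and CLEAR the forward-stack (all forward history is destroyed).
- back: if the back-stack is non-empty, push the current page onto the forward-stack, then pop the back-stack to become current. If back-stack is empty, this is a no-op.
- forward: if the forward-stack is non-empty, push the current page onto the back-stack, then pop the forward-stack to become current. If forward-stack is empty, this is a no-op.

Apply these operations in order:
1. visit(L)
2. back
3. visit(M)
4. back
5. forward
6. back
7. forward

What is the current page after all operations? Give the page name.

Answer: M

Derivation:
After 1 (visit(L)): cur=L back=1 fwd=0
After 2 (back): cur=HOME back=0 fwd=1
After 3 (visit(M)): cur=M back=1 fwd=0
After 4 (back): cur=HOME back=0 fwd=1
After 5 (forward): cur=M back=1 fwd=0
After 6 (back): cur=HOME back=0 fwd=1
After 7 (forward): cur=M back=1 fwd=0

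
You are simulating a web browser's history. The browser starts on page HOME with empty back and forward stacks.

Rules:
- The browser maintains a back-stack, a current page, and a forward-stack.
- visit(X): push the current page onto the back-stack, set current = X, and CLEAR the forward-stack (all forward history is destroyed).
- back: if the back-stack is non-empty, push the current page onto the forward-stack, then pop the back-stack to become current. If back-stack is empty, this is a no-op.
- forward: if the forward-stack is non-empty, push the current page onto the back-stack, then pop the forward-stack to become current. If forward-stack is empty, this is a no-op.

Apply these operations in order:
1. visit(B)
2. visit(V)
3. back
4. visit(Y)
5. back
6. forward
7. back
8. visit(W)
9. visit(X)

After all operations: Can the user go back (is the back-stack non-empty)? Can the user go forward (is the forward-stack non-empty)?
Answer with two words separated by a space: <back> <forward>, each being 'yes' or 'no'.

Answer: yes no

Derivation:
After 1 (visit(B)): cur=B back=1 fwd=0
After 2 (visit(V)): cur=V back=2 fwd=0
After 3 (back): cur=B back=1 fwd=1
After 4 (visit(Y)): cur=Y back=2 fwd=0
After 5 (back): cur=B back=1 fwd=1
After 6 (forward): cur=Y back=2 fwd=0
After 7 (back): cur=B back=1 fwd=1
After 8 (visit(W)): cur=W back=2 fwd=0
After 9 (visit(X)): cur=X back=3 fwd=0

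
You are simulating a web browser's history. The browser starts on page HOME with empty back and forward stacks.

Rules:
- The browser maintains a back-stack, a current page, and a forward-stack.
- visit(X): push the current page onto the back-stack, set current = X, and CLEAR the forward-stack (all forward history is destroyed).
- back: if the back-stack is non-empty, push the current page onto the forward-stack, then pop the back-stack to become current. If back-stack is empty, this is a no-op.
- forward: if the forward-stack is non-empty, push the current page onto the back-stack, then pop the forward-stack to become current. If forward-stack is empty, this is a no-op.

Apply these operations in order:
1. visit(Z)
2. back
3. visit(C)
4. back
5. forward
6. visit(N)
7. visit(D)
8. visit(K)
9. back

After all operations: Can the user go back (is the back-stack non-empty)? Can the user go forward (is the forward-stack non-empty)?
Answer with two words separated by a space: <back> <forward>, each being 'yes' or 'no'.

Answer: yes yes

Derivation:
After 1 (visit(Z)): cur=Z back=1 fwd=0
After 2 (back): cur=HOME back=0 fwd=1
After 3 (visit(C)): cur=C back=1 fwd=0
After 4 (back): cur=HOME back=0 fwd=1
After 5 (forward): cur=C back=1 fwd=0
After 6 (visit(N)): cur=N back=2 fwd=0
After 7 (visit(D)): cur=D back=3 fwd=0
After 8 (visit(K)): cur=K back=4 fwd=0
After 9 (back): cur=D back=3 fwd=1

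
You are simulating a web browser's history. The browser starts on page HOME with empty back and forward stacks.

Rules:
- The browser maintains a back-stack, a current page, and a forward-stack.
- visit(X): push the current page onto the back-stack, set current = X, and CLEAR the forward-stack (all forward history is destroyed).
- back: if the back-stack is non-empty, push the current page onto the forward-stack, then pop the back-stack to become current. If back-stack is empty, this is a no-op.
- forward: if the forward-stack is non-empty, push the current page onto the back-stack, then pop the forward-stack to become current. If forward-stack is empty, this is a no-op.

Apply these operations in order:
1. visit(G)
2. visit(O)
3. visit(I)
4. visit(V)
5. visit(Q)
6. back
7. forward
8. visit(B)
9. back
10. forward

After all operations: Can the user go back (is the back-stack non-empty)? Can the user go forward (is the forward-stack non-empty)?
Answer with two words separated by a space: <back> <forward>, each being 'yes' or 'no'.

Answer: yes no

Derivation:
After 1 (visit(G)): cur=G back=1 fwd=0
After 2 (visit(O)): cur=O back=2 fwd=0
After 3 (visit(I)): cur=I back=3 fwd=0
After 4 (visit(V)): cur=V back=4 fwd=0
After 5 (visit(Q)): cur=Q back=5 fwd=0
After 6 (back): cur=V back=4 fwd=1
After 7 (forward): cur=Q back=5 fwd=0
After 8 (visit(B)): cur=B back=6 fwd=0
After 9 (back): cur=Q back=5 fwd=1
After 10 (forward): cur=B back=6 fwd=0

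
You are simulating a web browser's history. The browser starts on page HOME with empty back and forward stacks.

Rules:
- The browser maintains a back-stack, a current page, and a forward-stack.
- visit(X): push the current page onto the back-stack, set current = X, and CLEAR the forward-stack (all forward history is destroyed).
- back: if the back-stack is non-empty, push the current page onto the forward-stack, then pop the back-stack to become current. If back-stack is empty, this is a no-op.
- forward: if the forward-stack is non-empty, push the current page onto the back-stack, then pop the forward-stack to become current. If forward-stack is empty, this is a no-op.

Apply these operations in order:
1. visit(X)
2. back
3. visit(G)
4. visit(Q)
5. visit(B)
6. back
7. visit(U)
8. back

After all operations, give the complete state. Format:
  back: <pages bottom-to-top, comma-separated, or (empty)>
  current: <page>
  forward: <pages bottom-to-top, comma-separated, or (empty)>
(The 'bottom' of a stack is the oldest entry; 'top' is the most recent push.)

Answer: back: HOME,G
current: Q
forward: U

Derivation:
After 1 (visit(X)): cur=X back=1 fwd=0
After 2 (back): cur=HOME back=0 fwd=1
After 3 (visit(G)): cur=G back=1 fwd=0
After 4 (visit(Q)): cur=Q back=2 fwd=0
After 5 (visit(B)): cur=B back=3 fwd=0
After 6 (back): cur=Q back=2 fwd=1
After 7 (visit(U)): cur=U back=3 fwd=0
After 8 (back): cur=Q back=2 fwd=1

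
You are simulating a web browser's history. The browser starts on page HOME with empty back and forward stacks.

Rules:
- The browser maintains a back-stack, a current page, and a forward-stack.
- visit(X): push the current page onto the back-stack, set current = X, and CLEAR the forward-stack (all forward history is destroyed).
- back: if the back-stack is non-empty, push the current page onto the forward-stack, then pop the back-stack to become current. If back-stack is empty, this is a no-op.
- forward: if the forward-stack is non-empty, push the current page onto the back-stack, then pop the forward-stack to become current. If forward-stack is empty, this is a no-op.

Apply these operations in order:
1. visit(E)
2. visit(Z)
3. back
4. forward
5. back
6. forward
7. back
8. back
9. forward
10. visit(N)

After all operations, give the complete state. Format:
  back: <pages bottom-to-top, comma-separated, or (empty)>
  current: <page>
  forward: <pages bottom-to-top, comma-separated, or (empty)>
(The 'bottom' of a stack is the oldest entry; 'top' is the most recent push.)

After 1 (visit(E)): cur=E back=1 fwd=0
After 2 (visit(Z)): cur=Z back=2 fwd=0
After 3 (back): cur=E back=1 fwd=1
After 4 (forward): cur=Z back=2 fwd=0
After 5 (back): cur=E back=1 fwd=1
After 6 (forward): cur=Z back=2 fwd=0
After 7 (back): cur=E back=1 fwd=1
After 8 (back): cur=HOME back=0 fwd=2
After 9 (forward): cur=E back=1 fwd=1
After 10 (visit(N)): cur=N back=2 fwd=0

Answer: back: HOME,E
current: N
forward: (empty)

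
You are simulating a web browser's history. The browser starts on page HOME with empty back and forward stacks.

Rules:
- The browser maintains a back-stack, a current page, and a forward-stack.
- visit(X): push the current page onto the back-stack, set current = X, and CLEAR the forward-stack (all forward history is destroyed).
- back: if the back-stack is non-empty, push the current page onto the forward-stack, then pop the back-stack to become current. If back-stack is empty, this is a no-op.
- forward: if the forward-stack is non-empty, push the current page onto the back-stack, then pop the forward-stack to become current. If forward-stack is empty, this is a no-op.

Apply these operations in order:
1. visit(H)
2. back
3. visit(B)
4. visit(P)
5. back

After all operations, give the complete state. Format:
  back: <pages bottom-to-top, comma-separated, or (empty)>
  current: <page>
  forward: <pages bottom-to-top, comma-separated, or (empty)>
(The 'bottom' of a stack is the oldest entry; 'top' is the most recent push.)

Answer: back: HOME
current: B
forward: P

Derivation:
After 1 (visit(H)): cur=H back=1 fwd=0
After 2 (back): cur=HOME back=0 fwd=1
After 3 (visit(B)): cur=B back=1 fwd=0
After 4 (visit(P)): cur=P back=2 fwd=0
After 5 (back): cur=B back=1 fwd=1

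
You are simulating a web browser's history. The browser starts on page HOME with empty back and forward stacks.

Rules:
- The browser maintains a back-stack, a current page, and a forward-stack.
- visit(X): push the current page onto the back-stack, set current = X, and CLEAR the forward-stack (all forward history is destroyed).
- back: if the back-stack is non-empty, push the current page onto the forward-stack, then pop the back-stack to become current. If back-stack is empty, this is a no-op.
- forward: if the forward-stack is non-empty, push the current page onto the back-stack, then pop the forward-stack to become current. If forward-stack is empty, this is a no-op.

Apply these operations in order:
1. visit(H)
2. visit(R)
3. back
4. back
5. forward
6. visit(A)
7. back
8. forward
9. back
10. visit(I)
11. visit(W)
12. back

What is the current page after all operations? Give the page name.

Answer: I

Derivation:
After 1 (visit(H)): cur=H back=1 fwd=0
After 2 (visit(R)): cur=R back=2 fwd=0
After 3 (back): cur=H back=1 fwd=1
After 4 (back): cur=HOME back=0 fwd=2
After 5 (forward): cur=H back=1 fwd=1
After 6 (visit(A)): cur=A back=2 fwd=0
After 7 (back): cur=H back=1 fwd=1
After 8 (forward): cur=A back=2 fwd=0
After 9 (back): cur=H back=1 fwd=1
After 10 (visit(I)): cur=I back=2 fwd=0
After 11 (visit(W)): cur=W back=3 fwd=0
After 12 (back): cur=I back=2 fwd=1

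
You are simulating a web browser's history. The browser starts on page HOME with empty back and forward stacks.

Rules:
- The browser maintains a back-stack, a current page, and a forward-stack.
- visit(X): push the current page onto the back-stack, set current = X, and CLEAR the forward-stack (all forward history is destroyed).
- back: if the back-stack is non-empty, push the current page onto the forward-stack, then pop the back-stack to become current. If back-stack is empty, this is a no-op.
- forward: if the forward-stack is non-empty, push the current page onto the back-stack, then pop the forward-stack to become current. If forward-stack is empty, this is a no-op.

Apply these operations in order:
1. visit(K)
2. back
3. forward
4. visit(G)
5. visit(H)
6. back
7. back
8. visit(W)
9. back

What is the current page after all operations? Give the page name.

Answer: K

Derivation:
After 1 (visit(K)): cur=K back=1 fwd=0
After 2 (back): cur=HOME back=0 fwd=1
After 3 (forward): cur=K back=1 fwd=0
After 4 (visit(G)): cur=G back=2 fwd=0
After 5 (visit(H)): cur=H back=3 fwd=0
After 6 (back): cur=G back=2 fwd=1
After 7 (back): cur=K back=1 fwd=2
After 8 (visit(W)): cur=W back=2 fwd=0
After 9 (back): cur=K back=1 fwd=1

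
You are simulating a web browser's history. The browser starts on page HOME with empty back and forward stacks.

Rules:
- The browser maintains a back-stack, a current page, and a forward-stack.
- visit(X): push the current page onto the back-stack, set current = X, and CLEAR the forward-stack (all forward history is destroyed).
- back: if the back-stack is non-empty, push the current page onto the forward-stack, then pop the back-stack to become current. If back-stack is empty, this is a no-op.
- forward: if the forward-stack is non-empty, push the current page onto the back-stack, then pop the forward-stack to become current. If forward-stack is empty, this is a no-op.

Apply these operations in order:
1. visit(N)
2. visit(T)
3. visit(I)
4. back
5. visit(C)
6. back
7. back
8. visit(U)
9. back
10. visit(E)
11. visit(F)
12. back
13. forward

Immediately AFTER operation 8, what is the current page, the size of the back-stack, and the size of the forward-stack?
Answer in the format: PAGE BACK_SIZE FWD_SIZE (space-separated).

After 1 (visit(N)): cur=N back=1 fwd=0
After 2 (visit(T)): cur=T back=2 fwd=0
After 3 (visit(I)): cur=I back=3 fwd=0
After 4 (back): cur=T back=2 fwd=1
After 5 (visit(C)): cur=C back=3 fwd=0
After 6 (back): cur=T back=2 fwd=1
After 7 (back): cur=N back=1 fwd=2
After 8 (visit(U)): cur=U back=2 fwd=0

U 2 0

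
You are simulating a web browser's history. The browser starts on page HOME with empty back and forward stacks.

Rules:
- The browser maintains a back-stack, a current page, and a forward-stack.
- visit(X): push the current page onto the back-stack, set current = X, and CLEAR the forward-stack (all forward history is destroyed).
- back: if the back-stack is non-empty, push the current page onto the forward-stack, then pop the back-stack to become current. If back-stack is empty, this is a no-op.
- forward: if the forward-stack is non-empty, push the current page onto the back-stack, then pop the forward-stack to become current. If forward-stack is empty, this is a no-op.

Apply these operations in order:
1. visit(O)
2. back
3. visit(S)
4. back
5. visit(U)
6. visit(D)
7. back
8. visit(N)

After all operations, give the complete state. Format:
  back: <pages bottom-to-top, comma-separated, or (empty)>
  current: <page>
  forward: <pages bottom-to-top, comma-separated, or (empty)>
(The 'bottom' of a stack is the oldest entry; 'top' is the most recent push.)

After 1 (visit(O)): cur=O back=1 fwd=0
After 2 (back): cur=HOME back=0 fwd=1
After 3 (visit(S)): cur=S back=1 fwd=0
After 4 (back): cur=HOME back=0 fwd=1
After 5 (visit(U)): cur=U back=1 fwd=0
After 6 (visit(D)): cur=D back=2 fwd=0
After 7 (back): cur=U back=1 fwd=1
After 8 (visit(N)): cur=N back=2 fwd=0

Answer: back: HOME,U
current: N
forward: (empty)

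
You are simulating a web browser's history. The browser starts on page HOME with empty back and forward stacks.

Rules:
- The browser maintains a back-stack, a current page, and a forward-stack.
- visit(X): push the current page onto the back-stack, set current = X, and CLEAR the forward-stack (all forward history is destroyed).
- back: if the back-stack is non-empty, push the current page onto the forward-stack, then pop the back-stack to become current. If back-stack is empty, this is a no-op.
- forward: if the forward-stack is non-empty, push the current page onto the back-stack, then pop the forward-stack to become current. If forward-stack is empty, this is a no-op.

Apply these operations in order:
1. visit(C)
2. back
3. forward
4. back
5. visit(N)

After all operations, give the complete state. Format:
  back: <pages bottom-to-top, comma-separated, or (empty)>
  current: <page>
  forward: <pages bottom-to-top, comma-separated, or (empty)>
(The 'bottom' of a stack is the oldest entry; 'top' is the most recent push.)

After 1 (visit(C)): cur=C back=1 fwd=0
After 2 (back): cur=HOME back=0 fwd=1
After 3 (forward): cur=C back=1 fwd=0
After 4 (back): cur=HOME back=0 fwd=1
After 5 (visit(N)): cur=N back=1 fwd=0

Answer: back: HOME
current: N
forward: (empty)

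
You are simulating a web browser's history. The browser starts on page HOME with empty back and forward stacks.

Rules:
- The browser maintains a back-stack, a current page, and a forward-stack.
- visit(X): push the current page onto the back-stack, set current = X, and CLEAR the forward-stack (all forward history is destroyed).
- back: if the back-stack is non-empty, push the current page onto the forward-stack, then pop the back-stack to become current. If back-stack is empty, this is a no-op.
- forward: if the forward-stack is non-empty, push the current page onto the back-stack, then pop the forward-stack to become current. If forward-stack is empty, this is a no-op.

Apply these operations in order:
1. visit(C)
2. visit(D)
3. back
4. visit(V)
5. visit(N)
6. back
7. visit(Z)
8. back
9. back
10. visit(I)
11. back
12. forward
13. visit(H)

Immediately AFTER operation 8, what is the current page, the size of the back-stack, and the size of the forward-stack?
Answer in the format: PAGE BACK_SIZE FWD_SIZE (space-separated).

After 1 (visit(C)): cur=C back=1 fwd=0
After 2 (visit(D)): cur=D back=2 fwd=0
After 3 (back): cur=C back=1 fwd=1
After 4 (visit(V)): cur=V back=2 fwd=0
After 5 (visit(N)): cur=N back=3 fwd=0
After 6 (back): cur=V back=2 fwd=1
After 7 (visit(Z)): cur=Z back=3 fwd=0
After 8 (back): cur=V back=2 fwd=1

V 2 1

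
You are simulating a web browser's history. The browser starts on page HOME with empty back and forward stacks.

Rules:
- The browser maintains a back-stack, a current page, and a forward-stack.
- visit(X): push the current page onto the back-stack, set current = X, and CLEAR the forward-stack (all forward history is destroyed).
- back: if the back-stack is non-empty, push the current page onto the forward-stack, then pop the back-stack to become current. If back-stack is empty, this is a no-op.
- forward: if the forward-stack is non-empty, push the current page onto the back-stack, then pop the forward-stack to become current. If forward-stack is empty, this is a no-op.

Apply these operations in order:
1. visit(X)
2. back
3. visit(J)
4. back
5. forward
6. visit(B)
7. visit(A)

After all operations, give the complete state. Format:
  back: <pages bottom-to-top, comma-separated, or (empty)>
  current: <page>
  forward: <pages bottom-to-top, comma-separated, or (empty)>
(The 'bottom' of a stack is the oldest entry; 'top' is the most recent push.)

After 1 (visit(X)): cur=X back=1 fwd=0
After 2 (back): cur=HOME back=0 fwd=1
After 3 (visit(J)): cur=J back=1 fwd=0
After 4 (back): cur=HOME back=0 fwd=1
After 5 (forward): cur=J back=1 fwd=0
After 6 (visit(B)): cur=B back=2 fwd=0
After 7 (visit(A)): cur=A back=3 fwd=0

Answer: back: HOME,J,B
current: A
forward: (empty)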